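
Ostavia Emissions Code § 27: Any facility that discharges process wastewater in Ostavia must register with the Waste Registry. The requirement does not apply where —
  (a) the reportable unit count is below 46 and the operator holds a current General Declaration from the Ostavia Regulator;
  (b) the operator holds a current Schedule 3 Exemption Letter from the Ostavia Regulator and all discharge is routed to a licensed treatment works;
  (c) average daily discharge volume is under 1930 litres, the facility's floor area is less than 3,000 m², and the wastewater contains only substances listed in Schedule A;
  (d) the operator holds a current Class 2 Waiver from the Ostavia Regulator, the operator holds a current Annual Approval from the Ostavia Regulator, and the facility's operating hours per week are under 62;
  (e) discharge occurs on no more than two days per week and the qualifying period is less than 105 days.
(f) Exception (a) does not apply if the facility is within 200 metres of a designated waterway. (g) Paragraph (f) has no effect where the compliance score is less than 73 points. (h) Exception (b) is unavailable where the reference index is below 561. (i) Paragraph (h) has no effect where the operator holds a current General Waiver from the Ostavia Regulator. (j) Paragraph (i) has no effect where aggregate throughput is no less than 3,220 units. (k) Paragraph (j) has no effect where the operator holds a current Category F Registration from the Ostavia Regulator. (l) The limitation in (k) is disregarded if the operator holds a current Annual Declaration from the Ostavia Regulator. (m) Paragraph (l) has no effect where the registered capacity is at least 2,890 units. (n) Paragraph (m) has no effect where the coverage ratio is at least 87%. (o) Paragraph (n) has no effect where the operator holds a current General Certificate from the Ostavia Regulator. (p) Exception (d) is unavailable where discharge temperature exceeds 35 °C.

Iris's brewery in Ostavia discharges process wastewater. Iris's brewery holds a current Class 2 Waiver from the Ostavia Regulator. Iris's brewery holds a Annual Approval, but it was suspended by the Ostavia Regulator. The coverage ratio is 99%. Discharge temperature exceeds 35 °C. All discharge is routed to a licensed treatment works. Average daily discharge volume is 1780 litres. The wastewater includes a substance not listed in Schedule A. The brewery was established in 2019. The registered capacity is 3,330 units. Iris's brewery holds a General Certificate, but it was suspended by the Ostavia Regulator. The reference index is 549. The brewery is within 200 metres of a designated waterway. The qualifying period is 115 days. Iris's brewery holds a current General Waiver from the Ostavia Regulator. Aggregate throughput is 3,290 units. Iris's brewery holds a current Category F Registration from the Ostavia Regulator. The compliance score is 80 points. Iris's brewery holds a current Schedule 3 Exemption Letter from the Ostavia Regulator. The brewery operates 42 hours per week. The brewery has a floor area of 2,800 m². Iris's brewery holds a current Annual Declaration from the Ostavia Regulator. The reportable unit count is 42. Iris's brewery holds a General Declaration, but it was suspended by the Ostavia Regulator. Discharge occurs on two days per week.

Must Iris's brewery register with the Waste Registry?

Yes — Iris's brewery must register with the Waste Registry.

Exception (a) requires that the operator holds a current General Declaration from the Ostavia Regulator; but there is no General Declaration in force, so (a) is unavailable.
Exception (b) is satisfied on its face — a current Schedule 3 Exemption Letter is held; discharge is routed to a licensed treatment works. Turning to paragraphs (h)–(o): (h) operates against (b): the reference index is 549, below the 561 limit. (i) would limit (h) — a current General Waiver is held — but (j) sets (i) aside: (j) operates against (i): aggregate throughput is 3,290 units, meeting the 3,220 units threshold. (k) applies (a current Category F Registration is held), but yields to (l): (l) is engaged — a current Annual Declaration is held. (m) is engaged (the registered capacity is 3,330 units, meeting the 2,890 units threshold), but is itself disapplied by (n): (n) is triggered — the coverage ratio is 99%, meeting the 87% threshold. (o) is not engaged (the General Certificate is not current), so (n) stands. So (b) is unavailable.
Exception (c) requires that the wastewater contains only substances listed in Schedule A; but the wastewater includes a non-Schedule-A substance, so (c) is unavailable.
Exception (d) does not apply: the Annual Approval is not current.
Exception (e) does not apply: the qualifying period is 115 days, not less than 105 days.
No exception applies. The general rule governs.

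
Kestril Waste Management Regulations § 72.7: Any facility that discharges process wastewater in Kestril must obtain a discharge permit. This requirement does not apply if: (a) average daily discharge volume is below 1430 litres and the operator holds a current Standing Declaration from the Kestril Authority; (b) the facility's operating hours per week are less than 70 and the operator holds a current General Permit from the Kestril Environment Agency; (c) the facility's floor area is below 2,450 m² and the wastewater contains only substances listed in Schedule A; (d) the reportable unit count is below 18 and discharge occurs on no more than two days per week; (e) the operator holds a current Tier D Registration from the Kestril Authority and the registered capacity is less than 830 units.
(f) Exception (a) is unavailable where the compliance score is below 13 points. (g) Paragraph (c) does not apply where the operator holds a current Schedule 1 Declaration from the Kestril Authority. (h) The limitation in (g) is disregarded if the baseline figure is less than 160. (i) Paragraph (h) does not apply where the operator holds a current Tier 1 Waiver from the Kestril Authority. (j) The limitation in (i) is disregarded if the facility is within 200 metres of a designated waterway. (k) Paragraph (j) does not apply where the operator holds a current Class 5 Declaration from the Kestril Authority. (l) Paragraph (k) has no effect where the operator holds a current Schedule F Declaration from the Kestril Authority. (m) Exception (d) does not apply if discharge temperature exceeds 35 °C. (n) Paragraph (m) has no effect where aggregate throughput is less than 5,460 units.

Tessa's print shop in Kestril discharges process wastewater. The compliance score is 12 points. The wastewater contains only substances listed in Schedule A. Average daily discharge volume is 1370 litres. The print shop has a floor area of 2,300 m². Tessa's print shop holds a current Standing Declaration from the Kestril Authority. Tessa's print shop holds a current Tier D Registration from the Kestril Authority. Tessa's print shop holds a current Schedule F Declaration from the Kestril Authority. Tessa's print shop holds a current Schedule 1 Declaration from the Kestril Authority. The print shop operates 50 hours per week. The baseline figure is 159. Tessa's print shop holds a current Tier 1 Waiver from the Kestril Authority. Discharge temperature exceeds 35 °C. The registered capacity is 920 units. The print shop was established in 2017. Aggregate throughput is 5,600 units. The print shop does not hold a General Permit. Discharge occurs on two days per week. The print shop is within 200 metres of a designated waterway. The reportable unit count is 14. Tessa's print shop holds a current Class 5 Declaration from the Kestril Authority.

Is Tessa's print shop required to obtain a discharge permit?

Exception (a)'s conditions are all satisfied: average daily discharge volume is 1370 litres, below the 1430 litres limit; a current Standing Declaration is held. Turning to paragraph (f): (f) operates — the compliance score is 12 points, below the 13 points limit. So (a) is unavailable.
Exception (b) does not apply: no General Permit is held.
Exception (c): the facility's floor area is 2,300 m², below the 2,450 m² limit; the wastewater is Schedule-A-only — every condition holds. As to paragraphs (g)–(l): (g) applies (a current Schedule 1 Declaration is held), but is overridden by (h): (h) is engaged — the baseline figure is 159, less than the 160 limit. (i) would limit (h) — a current Tier 1 Waiver is held — but (j) sets (i) aside: (j) operates — the print shop is within 200 m of a designated waterway. (k) would limit (j) — a current Class 5 Declaration is held — but (l) sets (k) aside: (l) is triggered — a current Schedule F Declaration is held. So (c) applies.
Exception (d): the reportable unit count is 14, below the 18 limit; discharge occurs on no more than two days per week — every condition holds. But applying paragraphs (m)–(n): (m) operates against (d): discharge temperature exceeds 35 °C. (n), which would lift (m), is not engaged — aggregate throughput is 5,600 units, not less than 5,460 units. So (d) is unavailable.
Exception (e) does not apply: the registered capacity is 920 units, not less than 830 units.

No — exception (c) applies; Tessa's print shop is not required to obtain a discharge permit.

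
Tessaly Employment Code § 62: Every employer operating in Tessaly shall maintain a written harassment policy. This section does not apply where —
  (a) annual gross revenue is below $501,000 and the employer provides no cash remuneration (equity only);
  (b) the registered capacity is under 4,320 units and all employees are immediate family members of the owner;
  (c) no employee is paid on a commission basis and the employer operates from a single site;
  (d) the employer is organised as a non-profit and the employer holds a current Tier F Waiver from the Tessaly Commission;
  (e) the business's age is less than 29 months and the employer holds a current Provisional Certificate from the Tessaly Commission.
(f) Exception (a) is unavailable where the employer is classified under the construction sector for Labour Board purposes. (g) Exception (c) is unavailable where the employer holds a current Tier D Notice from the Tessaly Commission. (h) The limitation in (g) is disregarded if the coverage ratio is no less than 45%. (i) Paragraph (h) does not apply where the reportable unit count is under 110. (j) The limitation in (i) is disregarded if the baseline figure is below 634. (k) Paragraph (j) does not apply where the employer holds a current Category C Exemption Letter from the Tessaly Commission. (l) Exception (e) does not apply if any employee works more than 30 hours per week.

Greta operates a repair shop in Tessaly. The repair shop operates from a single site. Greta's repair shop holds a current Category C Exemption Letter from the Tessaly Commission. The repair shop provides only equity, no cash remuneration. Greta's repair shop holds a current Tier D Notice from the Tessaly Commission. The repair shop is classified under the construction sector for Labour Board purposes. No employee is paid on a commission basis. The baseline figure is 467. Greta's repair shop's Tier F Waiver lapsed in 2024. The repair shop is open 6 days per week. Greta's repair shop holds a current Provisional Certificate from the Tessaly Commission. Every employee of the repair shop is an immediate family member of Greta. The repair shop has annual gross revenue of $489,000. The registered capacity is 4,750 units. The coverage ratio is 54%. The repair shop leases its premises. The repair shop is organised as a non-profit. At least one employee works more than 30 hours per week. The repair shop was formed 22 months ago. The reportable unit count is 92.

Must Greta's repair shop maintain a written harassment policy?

All of (a)'s requirements are met (annual gross revenue is $489,000, below the $501,000 limit; remuneration is equity-only). Turning to paragraph (f): (f) operates — the repair shop is classified under the construction sector. Exception (a) does not apply.
Exception (b) does not apply: the registered capacity is 4,750 units, not under 4,320 units.
All of (c)'s requirements are met (no employee is paid on commission; the employer operates from a single site). However, paragraphs (g)–(k) must be considered: (g) operates against (c): a current Tier D Notice is held. (h) operates (the coverage ratio is 54%, meeting the 45% threshold), but is itself disapplied by (i): (i) is triggered — the reportable unit count is 92, under the 110 limit. (j) would limit (i) — the baseline figure is 467, below the 634 limit — but (k) sets (j) aside: (k) applies — a current Category C Exemption Letter is held. So (c) is unavailable.
Exception (d) requires that the employer holds a current Tier F Waiver from the Tessaly Commission; but no current Tier F Waiver is held, so (d) is unavailable.
All of (e)'s requirements are met (the business's age is 22 months, less than the 29 months limit; a current Provisional Certificate is held). But: (l) operates against (e): at least one employee exceeds 30 hours/week. (e) is therefore removed.
Every exception is unavailable, so the rule governs.

Yes — Greta's repair shop must maintain a written harassment policy.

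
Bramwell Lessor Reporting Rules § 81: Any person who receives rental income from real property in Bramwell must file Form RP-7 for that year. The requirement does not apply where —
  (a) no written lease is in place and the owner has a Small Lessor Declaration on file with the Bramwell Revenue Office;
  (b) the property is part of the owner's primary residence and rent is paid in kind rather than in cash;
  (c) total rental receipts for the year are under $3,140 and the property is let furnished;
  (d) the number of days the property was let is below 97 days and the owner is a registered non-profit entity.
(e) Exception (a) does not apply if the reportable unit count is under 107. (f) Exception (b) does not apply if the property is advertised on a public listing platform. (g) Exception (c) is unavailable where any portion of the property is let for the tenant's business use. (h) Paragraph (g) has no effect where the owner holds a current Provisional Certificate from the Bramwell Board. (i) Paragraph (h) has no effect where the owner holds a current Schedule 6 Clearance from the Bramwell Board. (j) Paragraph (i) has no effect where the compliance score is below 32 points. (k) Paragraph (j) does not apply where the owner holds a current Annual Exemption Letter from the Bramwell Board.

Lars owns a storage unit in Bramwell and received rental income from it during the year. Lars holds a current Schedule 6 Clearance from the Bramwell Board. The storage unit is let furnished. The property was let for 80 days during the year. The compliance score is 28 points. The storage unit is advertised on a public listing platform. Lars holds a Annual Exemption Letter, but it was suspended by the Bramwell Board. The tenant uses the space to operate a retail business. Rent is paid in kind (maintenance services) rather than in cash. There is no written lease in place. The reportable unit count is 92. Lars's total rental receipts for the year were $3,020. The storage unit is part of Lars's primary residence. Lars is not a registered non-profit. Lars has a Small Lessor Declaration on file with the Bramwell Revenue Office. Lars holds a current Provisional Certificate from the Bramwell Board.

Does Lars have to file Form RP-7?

No — exception (c) applies; Lars is not required to file Form RP-7.

Exception (a) is satisfied on its face — there is no written lease; a Small Lessor Declaration is on file. However, paragraph (e) must be considered: (e) operates against (a): the reportable unit count is 92, under the 107 limit. So (a) is unavailable.
Exception (b): the storage unit is part of the primary residence; rent is paid in kind — every condition holds. But: (f) operates against (b): the property is publicly advertised. Exception (b) does not apply.
Exception (c): total rental receipts for the year are $3,020, under the $3,140 limit; the property is let furnished — every condition holds. As to paragraphs (g)–(k): (g) is engaged (the space is let for business use), but is set aside by (h): (h) applies — a current Provisional Certificate is held. (i) is engaged (a current Schedule 6 Clearance is held), but is itself disapplied by (j): (j) is triggered — the compliance score is 28 points, below the 32 points limit. (k), which would lift (j), is not engaged — no current Annual Exemption Letter is held. Exception (c) stands.
Exception (d) fails — Lars is not a registered non-profit.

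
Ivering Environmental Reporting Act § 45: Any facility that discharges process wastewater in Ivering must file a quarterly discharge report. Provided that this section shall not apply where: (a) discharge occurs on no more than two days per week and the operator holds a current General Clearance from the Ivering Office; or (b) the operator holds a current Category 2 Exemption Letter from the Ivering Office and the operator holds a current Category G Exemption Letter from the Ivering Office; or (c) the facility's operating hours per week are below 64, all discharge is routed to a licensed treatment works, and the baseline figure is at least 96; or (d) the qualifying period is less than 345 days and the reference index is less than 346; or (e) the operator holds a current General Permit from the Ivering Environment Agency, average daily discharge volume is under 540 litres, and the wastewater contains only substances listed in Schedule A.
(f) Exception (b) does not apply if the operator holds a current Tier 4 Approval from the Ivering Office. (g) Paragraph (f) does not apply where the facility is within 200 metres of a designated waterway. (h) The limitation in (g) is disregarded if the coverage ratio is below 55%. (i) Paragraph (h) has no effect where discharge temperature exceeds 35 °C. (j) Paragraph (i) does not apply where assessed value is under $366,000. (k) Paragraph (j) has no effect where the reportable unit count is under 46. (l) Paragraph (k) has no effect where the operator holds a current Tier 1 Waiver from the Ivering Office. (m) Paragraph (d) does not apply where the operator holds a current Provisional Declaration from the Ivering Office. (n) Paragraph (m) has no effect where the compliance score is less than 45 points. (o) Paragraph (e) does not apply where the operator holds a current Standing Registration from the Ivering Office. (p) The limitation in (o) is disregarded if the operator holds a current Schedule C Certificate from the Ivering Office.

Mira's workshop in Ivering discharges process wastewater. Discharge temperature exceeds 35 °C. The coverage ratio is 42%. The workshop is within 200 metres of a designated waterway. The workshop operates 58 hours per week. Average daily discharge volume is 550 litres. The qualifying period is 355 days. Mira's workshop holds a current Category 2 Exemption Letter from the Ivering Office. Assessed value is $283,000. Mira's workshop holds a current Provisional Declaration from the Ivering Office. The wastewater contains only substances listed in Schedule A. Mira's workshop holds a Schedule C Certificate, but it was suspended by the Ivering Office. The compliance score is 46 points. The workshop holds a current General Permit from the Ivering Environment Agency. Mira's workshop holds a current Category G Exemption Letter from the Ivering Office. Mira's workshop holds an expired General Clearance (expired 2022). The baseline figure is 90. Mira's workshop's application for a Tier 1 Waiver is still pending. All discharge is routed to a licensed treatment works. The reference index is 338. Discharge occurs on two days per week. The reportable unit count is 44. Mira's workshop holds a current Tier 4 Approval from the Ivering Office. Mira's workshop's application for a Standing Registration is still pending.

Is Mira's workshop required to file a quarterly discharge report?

No — exception (b) applies; Mira's workshop is not required to file a quarterly discharge report.

Exception (a) does not apply: there is no General Clearance in force.
Exception (b) is satisfied on its face — a current Category 2 Exemption Letter is held; a current Category G Exemption Letter is held. Considering the limiting provisions: (f) would limit (b) — a current Tier 4 Approval is held — but (g) sets (f) aside: (g) operates against (f): the workshop is within 200 m of a designated waterway. (h) would limit (g) — the coverage ratio is 42%, below the 55% limit — but (i) sets (h) aside: (i) is engaged — discharge temperature exceeds 35 °C. (j) applies (assessed value is $283,000, under the $366,000 limit), but yields to (k): (k) operates — the reportable unit count is 44, under the 46 limit. (l) does not operate here (no current Tier 1 Waiver is held), so (k) stands. (b) remains available.
Exception (c) does not apply: the baseline figure is 90, short of 96.
Exception (d) requires that the qualifying period is less than 345 days; but the qualifying period is 355 days, not less than 345 days, so (d) is unavailable.
Exception (e) does not apply: average daily discharge volume is 550 litres, not under 540 litres.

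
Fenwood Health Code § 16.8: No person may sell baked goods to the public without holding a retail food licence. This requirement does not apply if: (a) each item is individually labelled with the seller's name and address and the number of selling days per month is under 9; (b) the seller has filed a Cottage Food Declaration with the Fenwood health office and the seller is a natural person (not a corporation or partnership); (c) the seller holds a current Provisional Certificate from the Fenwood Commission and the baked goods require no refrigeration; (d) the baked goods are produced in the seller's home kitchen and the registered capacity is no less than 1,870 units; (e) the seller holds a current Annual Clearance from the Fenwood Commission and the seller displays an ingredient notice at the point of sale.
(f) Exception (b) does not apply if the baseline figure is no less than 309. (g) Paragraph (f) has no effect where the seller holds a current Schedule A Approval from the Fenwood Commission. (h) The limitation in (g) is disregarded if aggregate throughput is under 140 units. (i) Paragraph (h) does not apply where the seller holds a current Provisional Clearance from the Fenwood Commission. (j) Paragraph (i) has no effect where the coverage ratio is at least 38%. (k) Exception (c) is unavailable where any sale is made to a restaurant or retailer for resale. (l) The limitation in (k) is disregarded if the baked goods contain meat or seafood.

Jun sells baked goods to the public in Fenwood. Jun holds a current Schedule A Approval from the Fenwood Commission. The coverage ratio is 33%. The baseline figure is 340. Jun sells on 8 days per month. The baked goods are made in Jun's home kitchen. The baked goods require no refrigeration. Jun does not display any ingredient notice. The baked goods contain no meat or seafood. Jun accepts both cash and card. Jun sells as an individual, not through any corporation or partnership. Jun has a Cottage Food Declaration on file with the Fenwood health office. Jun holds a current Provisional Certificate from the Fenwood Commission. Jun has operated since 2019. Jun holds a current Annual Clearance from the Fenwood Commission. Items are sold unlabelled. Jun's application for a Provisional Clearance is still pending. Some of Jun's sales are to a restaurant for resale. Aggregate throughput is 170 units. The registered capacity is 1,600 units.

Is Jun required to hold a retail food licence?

No — exception (b) applies; Jun is not required to hold a retail food licence.

Exception (a) fails — items are sold unlabelled.
Exception (b)'s conditions are all satisfied: a Cottage Food Declaration is on file; the seller is a natural person. As to paragraphs (f)–(j): (f) operates (the baseline figure is 340, meeting the 309 threshold), but is displaced by (g): (g) operates against (f): a current Schedule A Approval is held. (h) is not triggered (aggregate throughput is 170 units, not under 140 units), so (g) stands. Exception (b) stands.
Exception (c): a current Provisional Certificate is held; the baked goods are shelf-stable — every condition holds. Turning to paragraphs (k)–(l): (k) operates against (c): some sales are to a restaurant for resale. (l) is not engaged (the baked goods contain no meat or seafood), so (k) stands. Exception (c) does not apply.
Exception (d) requires that the registered capacity is no less than 1,870 units; but the registered capacity is 1,600 units, short of 1,870 units, so (d) is unavailable.
Exception (e) does not apply: no ingredient notice is displayed.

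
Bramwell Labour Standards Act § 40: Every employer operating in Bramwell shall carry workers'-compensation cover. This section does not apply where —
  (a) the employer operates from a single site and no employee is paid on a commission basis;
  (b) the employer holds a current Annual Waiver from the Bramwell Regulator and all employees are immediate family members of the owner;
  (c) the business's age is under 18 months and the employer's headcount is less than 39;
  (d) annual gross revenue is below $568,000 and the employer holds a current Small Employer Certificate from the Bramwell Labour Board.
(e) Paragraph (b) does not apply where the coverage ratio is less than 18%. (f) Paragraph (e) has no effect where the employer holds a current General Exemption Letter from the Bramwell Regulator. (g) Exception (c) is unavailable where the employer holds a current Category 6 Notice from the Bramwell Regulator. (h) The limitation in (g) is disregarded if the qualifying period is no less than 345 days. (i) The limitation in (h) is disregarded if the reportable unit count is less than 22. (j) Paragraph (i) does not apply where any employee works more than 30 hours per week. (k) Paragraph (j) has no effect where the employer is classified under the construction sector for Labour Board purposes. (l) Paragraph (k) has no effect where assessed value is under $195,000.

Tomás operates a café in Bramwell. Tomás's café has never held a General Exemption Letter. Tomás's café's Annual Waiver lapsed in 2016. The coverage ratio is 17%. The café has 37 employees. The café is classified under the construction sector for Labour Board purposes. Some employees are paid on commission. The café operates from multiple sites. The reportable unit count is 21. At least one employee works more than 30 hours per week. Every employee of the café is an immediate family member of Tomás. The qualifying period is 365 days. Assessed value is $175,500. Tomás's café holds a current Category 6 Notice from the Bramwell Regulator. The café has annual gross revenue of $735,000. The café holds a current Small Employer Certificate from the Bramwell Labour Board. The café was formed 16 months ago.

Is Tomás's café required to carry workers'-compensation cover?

No — exception (c) applies; Tomás's café is not required to carry workers'-compensation cover.

Exception (a) does not apply: the employer operates from multiple sites.
Exception (b) does not apply: no current Annual Waiver is held.
Exception (c) is satisfied on its face — the business's age is 16 months, under the 18 months limit; the employer's headcount is 37, less than the 39 limit. Under paragraphs (g)–(l): (g) would limit (c) — a current Category 6 Notice is held — but (h) sets (g) aside: (h) operates against (g): the qualifying period is 365 days, meeting the 345 days threshold. (i) operates (the reportable unit count is 21, less than the 22 limit), but is set aside by (j): (j) operates against (i): at least one employee exceeds 30 hours/week. (k) operates (the café is classified under the construction sector), but is set aside by (l): (l) operates against (k): assessed value is $175,500, under the $195,000 limit. So (c) applies.
Exception (d) fails — annual gross revenue is $735,000, not below $568,000.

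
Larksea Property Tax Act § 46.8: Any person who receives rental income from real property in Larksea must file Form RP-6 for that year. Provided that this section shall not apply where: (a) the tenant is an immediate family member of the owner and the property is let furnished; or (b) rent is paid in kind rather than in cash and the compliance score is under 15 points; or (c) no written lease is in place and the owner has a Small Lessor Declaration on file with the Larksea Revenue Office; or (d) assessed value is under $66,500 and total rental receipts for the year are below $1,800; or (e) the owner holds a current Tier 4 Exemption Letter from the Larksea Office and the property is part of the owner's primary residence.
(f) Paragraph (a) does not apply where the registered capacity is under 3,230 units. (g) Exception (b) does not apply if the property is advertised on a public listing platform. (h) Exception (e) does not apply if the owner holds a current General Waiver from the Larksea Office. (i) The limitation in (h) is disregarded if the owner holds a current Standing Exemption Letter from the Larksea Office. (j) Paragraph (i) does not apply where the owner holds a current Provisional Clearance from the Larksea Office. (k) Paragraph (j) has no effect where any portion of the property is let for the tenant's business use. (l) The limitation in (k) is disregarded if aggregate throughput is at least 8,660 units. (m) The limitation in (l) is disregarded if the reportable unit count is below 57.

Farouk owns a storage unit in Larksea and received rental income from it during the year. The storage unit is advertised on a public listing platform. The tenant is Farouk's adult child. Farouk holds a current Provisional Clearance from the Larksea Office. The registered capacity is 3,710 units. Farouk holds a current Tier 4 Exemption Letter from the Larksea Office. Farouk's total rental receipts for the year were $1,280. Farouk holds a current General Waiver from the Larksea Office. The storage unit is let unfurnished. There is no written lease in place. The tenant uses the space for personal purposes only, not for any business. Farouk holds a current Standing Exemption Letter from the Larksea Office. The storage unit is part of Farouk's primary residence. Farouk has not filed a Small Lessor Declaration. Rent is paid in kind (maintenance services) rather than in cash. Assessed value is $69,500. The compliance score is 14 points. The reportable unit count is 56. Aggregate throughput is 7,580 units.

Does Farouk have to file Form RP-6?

Yes — Farouk must file Form RP-6.

Exception (a) requires that the property is let furnished; but the property is let unfurnished, so (a) is unavailable.
Exception (b) is satisfied on its face — rent is paid in kind; the compliance score is 14 points, under the 15 points limit. But: (g) applies — the property is publicly advertised. (b) is therefore removed.
Exception (c) does not apply: no Small Lessor Declaration is on file.
Exception (d) fails — assessed value is $69,500, not under $66,500.
All of (e)'s requirements are met (a current Tier 4 Exemption Letter is held; the storage unit is part of the primary residence). Turning to paragraphs (h)–(m): (h) applies — a current General Waiver is held. (i) would limit (h) — a current Standing Exemption Letter is held — but (j) sets (i) aside: (j) applies — a current Provisional Clearance is held. (k), which would lift (j), does not operate here — the space is used for personal purposes only. (e) is therefore removed.
No exception is made out. Farouk falls within the general rule.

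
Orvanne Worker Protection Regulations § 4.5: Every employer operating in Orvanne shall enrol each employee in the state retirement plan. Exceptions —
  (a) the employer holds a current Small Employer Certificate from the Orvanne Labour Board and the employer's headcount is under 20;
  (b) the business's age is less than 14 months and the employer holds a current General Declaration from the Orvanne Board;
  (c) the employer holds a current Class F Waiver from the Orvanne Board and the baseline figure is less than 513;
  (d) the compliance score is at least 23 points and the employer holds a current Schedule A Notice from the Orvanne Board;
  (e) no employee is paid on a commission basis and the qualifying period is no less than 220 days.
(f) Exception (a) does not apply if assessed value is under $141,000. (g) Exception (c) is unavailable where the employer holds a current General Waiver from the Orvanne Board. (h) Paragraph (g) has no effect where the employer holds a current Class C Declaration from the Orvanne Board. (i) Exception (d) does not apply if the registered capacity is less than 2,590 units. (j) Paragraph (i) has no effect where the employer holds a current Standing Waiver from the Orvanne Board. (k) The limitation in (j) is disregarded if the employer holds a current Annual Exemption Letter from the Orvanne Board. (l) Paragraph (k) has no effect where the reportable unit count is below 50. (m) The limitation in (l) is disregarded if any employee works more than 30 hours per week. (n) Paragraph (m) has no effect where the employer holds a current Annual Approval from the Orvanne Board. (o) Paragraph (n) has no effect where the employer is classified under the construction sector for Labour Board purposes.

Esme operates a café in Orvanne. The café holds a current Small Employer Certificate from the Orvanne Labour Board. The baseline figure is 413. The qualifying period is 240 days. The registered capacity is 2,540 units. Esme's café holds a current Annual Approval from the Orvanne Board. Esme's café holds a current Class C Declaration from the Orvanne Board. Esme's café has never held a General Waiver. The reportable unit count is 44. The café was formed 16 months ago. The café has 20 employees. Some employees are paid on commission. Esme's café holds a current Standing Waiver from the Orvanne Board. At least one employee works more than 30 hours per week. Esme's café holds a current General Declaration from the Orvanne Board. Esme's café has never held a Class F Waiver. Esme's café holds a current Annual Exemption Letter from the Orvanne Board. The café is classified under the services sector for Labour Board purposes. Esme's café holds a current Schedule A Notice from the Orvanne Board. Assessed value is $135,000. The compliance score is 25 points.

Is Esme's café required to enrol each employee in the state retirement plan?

Exception (a) requires that the employer's headcount is under 20; but the employer's headcount is 20, not under 20, so (a) is unavailable.
Exception (b) fails — the business's age is 16 months, not less than 14 months.
Exception (c) requires that the employer holds a current Class F Waiver from the Orvanne Board; but there is no Class F Waiver in force, so (c) is unavailable.
All of (d)'s requirements are met (the compliance score is 25 points, meeting the 23 points threshold; a current Schedule A Notice is held). Considering the limiting provisions: (i) is engaged (the registered capacity is 2,540 units, less than the 2,590 units limit), but yields to (j): (j) operates against (i): a current Standing Waiver is held. (k) is triggered (a current Annual Exemption Letter is held), but is displaced by (l): (l) operates against (k): the reportable unit count is 44, below the 50 limit. (m) would limit (l) — at least one employee exceeds 30 hours/week — but (n) sets (m) aside: (n) applies — a current Annual Approval is held. (o) is not engaged (the café is classified under the services sector), so (n) stands. So (d) applies.
Exception (e) fails — some employees are paid on commission.

No — exception (d) applies; Esme's café is not required to enrol each employee in the state retirement plan.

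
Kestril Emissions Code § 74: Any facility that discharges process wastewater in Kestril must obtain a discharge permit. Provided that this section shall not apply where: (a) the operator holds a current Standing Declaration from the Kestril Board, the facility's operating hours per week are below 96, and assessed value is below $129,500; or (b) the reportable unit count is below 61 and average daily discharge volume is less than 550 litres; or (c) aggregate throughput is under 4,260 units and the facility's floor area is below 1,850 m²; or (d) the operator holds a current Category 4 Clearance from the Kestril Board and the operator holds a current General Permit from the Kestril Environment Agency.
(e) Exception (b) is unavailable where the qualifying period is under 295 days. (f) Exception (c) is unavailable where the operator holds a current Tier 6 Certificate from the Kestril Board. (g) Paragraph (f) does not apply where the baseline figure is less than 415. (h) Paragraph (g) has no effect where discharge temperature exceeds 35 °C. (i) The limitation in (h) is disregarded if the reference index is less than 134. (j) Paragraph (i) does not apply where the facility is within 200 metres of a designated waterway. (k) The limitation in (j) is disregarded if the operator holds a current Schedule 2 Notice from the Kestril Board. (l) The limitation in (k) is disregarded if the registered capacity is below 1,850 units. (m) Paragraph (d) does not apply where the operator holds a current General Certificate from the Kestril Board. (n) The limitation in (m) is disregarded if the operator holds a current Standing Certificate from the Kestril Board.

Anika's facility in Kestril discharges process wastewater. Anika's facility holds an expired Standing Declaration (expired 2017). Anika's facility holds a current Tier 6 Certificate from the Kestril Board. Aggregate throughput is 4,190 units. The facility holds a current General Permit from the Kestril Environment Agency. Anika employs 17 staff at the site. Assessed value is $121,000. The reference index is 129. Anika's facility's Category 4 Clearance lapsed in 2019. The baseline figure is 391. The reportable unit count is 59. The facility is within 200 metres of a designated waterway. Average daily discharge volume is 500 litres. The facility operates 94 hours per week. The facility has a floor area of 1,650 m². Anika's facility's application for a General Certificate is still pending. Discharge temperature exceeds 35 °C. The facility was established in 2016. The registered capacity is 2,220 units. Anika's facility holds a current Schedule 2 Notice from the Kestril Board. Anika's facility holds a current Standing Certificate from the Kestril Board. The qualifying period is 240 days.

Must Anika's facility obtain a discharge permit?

No — exception (c) applies; Anika's facility is not required to obtain a discharge permit.

Exception (a) does not apply: the Standing Declaration is not current.
Exception (b)'s conditions are all satisfied: the reportable unit count is 59, below the 61 limit; average daily discharge volume is 500 litres, less than the 550 litres limit. But applying paragraph (e): (e) operates against (b): the qualifying period is 240 days, under the 295 days limit. So (b) is unavailable.
Exception (c) is satisfied on its face — aggregate throughput is 4,190 units, under the 4,260 units limit; the facility's floor area is 1,650 m², below the 1,850 m² limit. Applying paragraphs (f)–(l): (f) would limit (c) — a current Tier 6 Certificate is held — but (g) sets (f) aside: (g) operates against (f): the baseline figure is 391, less than the 415 limit. (h) would limit (g) — discharge temperature exceeds 35 °C — but (i) sets (h) aside: (i) operates — the reference index is 129, less than the 134 limit. (j) would limit (i) — the facility is within 200 m of a designated waterway — but (k) sets (j) aside: (k) operates against (j): a current Schedule 2 Notice is held. (l) is not engaged (the registered capacity is 2,220 units, not below 1,850 units), so (k) stands. (c) remains available.
Exception (d) fails — there is no Category 4 Clearance in force.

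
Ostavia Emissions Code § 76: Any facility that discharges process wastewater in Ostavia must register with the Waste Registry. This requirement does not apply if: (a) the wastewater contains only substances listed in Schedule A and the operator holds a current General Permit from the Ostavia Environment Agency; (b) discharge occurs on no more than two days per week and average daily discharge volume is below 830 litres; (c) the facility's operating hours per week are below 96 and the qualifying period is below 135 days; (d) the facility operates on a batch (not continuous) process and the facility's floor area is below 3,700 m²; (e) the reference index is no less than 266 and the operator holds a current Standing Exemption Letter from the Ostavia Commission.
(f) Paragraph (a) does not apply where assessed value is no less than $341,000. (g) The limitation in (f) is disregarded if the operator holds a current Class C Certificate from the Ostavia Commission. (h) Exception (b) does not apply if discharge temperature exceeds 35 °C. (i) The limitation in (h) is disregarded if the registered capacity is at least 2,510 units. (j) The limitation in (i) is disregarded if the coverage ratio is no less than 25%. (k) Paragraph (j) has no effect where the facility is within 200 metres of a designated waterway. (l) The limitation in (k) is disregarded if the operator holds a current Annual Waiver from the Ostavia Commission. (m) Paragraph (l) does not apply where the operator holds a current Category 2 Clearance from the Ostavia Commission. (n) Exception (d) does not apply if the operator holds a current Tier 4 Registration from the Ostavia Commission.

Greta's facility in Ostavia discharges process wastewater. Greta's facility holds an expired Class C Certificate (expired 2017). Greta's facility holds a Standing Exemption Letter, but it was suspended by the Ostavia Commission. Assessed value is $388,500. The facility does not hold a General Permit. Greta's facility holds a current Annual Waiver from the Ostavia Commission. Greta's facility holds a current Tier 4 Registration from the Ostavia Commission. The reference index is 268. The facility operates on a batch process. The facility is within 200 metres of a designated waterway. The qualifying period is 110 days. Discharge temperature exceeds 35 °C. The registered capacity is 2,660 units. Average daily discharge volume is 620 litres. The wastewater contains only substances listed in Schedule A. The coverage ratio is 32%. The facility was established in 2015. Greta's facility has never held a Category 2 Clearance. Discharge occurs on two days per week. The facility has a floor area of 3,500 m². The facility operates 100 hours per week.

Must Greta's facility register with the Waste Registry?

Yes — Greta's facility must register with the Waste Registry.

Exception (a) does not apply: no General Permit is held.
Exception (b)'s conditions are all satisfied: discharge occurs on no more than two days per week; average daily discharge volume is 620 litres, below the 830 litres limit. But applying paragraphs (h)–(m): (h) operates against (b): discharge temperature exceeds 35 °C. (i) is triggered (the registered capacity is 2,660 units, meeting the 2,510 units threshold), but is overridden by (j): (j) is engaged — the coverage ratio is 32%, meeting the 25% threshold. (k) would limit (j) — the facility is within 200 m of a designated waterway — but (l) sets (k) aside: (l) is engaged — a current Annual Waiver is held. (m) is not engaged (no current Category 2 Clearance is held), so (l) stands. So (b) is unavailable.
Exception (c) requires that the facility's operating hours per week are below 96; but the facility's operating hours per week are 100, not below 96, so (c) is unavailable.
Exception (d) is satisfied on its face — the facility operates on a batch process; the facility's floor area is 3,500 m², below the 3,700 m² limit. But: (n) is engaged — a current Tier 4 Registration is held. Exception (d) does not apply.
Exception (e) requires that the operator holds a current Standing Exemption Letter from the Ostavia Commission; but the Standing Exemption Letter is not current, so (e) is unavailable.
No exception is made out. Greta's facility falls within the general rule.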